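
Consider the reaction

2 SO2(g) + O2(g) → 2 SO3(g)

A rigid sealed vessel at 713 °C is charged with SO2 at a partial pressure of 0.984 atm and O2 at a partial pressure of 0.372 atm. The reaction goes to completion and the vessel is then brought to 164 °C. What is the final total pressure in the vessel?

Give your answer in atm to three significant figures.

Because the vessel is rigid and T is held at 713 °C, work the stoichiometry in partial pressures (P_i = n_iRT/V).
P(O2) required for 0.984 atm of SO2 = (1/2) × 0.984 = 0.4920 atm; available 0.372 atm, so O2 is limiting.
P(SO2) remaining = 0.984 − (2/1) × 0.372 = 0.2400 atm
P(gaseous products) = (2)/1 × 0.372 = 0.7440 atm
P_total at 713 °C = 0.2400 + 0.7440 = 0.9840 atm
Scaling to 164 °C: P = 0.9840 × 437.15/986.15 = 0.4362 atm

0.436 atm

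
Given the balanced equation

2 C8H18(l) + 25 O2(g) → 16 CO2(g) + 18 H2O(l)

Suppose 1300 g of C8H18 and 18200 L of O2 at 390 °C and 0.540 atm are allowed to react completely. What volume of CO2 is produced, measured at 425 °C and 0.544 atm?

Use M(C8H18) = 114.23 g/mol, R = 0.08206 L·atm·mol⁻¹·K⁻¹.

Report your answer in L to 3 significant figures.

n(C8H18) = 1300 / 114.23 = 11.38 mol
n(O2) = PV/RT = (0.540 × 18200) / (0.08206 × 663.15) = 180.6 mol
For 11.38 mol C8H18, stoichiometry requires (25/2) × 11.38 = 142.2 mol O2; 180.6 mol is available, so C8H18 is limiting.
n(CO2) = (16/2) × 11.38 = 91.04 mol
V(CO2) = nRT/P = 91.04 × 0.08206 × 698.15 / 0.544 = 9588 L

9590 L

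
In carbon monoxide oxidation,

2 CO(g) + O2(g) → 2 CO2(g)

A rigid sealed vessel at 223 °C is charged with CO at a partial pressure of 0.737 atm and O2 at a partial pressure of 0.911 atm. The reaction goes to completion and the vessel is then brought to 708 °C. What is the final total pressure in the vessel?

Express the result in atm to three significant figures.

At constant V, partial pressures at 223 °C are proportional to moles, so apply stoichiometry directly to pressures.
P(O2) required for 0.737 atm of CO = (1/2) × 0.737 = 0.3685 atm; available 0.911 atm, so CO is limiting.
P(O2) remaining = 0.911 − (1/2) × 0.737 = 0.5425 atm
P(gaseous products) = (2)/2 × 0.737 = 0.7370 atm
P_total at 223 °C = 0.5425 + 0.7370 = 1.280 atm
Scaling to 708 °C: P = 1.280 × 981.15/496.15 = 2.531 atm

2.53 atm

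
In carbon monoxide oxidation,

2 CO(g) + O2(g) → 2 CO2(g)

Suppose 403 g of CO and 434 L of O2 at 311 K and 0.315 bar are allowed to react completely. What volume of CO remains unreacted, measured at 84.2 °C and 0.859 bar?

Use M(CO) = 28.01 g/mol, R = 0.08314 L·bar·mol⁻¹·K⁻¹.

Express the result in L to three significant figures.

132 L

n(CO) = 403 / 28.01 = 14.39 mol
n(O2) = PV/RT = (0.315 × 434) / (0.08314 × 311) = 5.287 mol
For 14.39 mol CO, stoichiometry requires (1/2) × 14.39 = 7.195 mol O2; 5.287 mol is available, so O2 is limiting.
n(CO) consumed = (2/1) × 5.287 = 10.57 mol; remaining = 14.39 − 10.57 = 3.820 mol
V(CO) = nRT/P = 3.820 × 0.08314 × 357.35 / 0.859 = 132.1 L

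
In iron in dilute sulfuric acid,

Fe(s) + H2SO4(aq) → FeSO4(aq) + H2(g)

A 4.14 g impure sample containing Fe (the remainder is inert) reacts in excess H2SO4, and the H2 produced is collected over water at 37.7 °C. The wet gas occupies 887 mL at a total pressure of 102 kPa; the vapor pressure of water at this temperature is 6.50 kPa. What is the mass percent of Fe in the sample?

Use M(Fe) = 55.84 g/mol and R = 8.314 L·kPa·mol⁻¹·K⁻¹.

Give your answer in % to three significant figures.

44.2 %

P(H2) = 102 − 6.50 = 95.50 kPa
n(H2) = PV/RT = (95.50 × 0.8870) / (8.314 × 310.85) = 0.03278 mol
n(Fe) = (1/1) × 0.03278 = 0.03278 mol
m(Fe) = 0.03278 × 55.84 = 1.830 g
%Fe = 1.830 / 4.14 × 100 = 44.20%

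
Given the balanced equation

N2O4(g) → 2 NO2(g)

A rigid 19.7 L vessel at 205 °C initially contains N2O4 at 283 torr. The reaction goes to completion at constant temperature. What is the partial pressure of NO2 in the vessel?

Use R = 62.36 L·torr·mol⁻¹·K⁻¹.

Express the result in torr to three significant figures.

566 torr

n(N2O4)₀ = PV/RT = (283 × 19.7) / (62.36 × 478.15) = 0.1870 mol
n(NO2) = (2/1) × 0.1870 = 0.3740 mol
P(NO2) = nRT/V = 0.3740 × 62.36 × 478.15 / 19.7 = 566.1 torr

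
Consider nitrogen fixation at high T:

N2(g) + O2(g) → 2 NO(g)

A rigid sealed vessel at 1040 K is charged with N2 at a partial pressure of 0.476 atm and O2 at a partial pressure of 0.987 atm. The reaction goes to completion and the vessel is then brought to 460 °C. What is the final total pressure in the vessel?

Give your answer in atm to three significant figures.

Because the vessel is rigid and T is held at 1040 K, work the stoichiometry in partial pressures (P_i = n_iRT/V).
P(O2) required for 0.476 atm of N2 = (1/1) × 0.476 = 0.4760 atm; available 0.987 atm, so N2 is limiting.
P(O2) remaining = 0.987 − (1/1) × 0.476 = 0.5110 atm
P(gaseous products) = (2)/1 × 0.476 = 0.9520 atm
P_total at 1040 K = 0.5110 + 0.9520 = 1.463 atm
Scaling to 460 °C: P = 1.463 × 733.15/1040 = 1.031 atm

1.03 atm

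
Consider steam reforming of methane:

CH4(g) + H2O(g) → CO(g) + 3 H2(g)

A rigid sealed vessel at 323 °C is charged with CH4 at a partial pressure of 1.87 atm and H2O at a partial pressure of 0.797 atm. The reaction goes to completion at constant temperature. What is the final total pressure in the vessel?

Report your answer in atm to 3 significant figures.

4.26 atm

Because the vessel is rigid and T is held at 323 °C, work the stoichiometry in partial pressures (P_i = n_iRT/V).
P(H2O) required for 1.87 atm of CH4 = (1/1) × 1.87 = 1.870 atm; available 0.797 atm, so H2O is limiting.
P(CH4) remaining = 1.87 − (1/1) × 0.797 = 1.073 atm
P(gaseous products) = (1+3)/1 × 0.797 = 3.188 atm
P_total at 323 °C = 1.073 + 3.188 = 4.261 atm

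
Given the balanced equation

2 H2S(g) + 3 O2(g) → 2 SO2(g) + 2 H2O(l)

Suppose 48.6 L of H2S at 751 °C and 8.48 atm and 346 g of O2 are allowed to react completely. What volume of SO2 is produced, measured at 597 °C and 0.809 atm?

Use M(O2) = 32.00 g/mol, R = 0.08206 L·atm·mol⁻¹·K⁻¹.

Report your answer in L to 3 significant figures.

433 L

n(H2S) = PV/RT = (8.48 × 48.6) / (0.08206 × 1024.15) = 4.904 mol
n(O2) = 346 / 32.00 = 10.81 mol
For 4.904 mol H2S, stoichiometry requires (3/2) × 4.904 = 7.356 mol O2; 10.81 mol is available, so H2S is limiting.
n(SO2) = (2/2) × 4.904 = 4.904 mol
V(SO2) = nRT/P = 4.904 × 0.08206 × 870.15 / 0.809 = 432.8 L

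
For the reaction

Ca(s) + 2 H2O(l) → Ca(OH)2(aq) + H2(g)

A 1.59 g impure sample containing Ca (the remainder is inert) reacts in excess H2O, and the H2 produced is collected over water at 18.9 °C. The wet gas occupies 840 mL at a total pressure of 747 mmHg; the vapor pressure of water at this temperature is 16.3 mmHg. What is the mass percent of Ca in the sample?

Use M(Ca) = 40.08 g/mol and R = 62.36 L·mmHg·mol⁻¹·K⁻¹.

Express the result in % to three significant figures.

P(H2) = 747 − 16.3 = 730.7 mmHg
n(H2) = PV/RT = (730.7 × 0.8400) / (62.36 × 292.05) = 0.03370 mol
n(Ca) = (1/1) × 0.03370 = 0.03370 mol
m(Ca) = 0.03370 × 40.08 = 1.351 g
%Ca = 1.351 / 1.59 × 100 = 84.97%

85.0 %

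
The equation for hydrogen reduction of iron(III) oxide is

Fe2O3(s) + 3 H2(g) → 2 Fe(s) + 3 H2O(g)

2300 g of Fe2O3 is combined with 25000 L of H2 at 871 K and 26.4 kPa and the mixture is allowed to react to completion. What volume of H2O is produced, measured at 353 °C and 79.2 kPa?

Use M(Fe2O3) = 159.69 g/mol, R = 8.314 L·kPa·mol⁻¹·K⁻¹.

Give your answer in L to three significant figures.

2840 L

n(Fe2O3) = 2300 / 159.69 = 14.40 mol
n(H2) = PV/RT = (26.4 × 25000) / (8.314 × 871) = 91.14 mol
For 14.40 mol Fe2O3, stoichiometry requires (3/1) × 14.40 = 43.20 mol H2; 91.14 mol is available, so Fe2O3 is limiting.
n(H2O) = (3/1) × 14.40 = 43.20 mol
V(H2O) = nRT/P = 43.20 × 8.314 × 626.15 / 79.2 = 2840 L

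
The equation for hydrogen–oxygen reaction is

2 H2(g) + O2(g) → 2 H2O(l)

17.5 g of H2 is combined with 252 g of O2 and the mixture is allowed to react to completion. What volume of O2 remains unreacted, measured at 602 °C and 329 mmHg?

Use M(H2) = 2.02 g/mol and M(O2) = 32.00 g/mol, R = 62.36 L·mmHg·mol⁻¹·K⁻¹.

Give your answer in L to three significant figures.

588 L

n(H2) = 17.5 / 2.02 = 8.663 mol
n(O2) = 252 / 32.00 = 7.875 mol
For 8.663 mol H2, stoichiometry requires (1/2) × 8.663 = 4.332 mol O2; 7.875 mol is available, so H2 is limiting.
n(O2) consumed = (1/2) × 8.663 = 4.332 mol; remaining = 7.875 − 4.332 = 3.543 mol
V(O2) = nRT/P = 3.543 × 62.36 × 875.15 / 329 = 587.7 L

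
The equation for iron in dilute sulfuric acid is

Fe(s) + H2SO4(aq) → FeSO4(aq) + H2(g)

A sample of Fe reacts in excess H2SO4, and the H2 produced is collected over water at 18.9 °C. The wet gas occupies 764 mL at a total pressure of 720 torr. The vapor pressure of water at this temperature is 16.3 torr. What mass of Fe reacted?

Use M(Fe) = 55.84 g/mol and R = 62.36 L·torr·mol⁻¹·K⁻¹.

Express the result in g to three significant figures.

1.65 g

P(H2) = 720 − 16.3 = 703.7 torr
n(H2) = PV/RT = (703.7 × 0.7640) / (62.36 × 292.05) = 0.02952 mol
n(Fe) = (1/1) × 0.02952 = 0.02952 mol
m(Fe) = 0.02952 × 55.84 = 1.648 g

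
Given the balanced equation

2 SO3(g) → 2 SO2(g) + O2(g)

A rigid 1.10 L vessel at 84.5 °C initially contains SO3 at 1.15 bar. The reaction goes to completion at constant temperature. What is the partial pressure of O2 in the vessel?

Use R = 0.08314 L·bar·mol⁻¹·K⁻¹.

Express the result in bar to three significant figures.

0.575 bar

n(SO3)₀ = PV/RT = (1.15 × 1.10) / (0.08314 × 357.65) = 0.04254 mol
n(O2) = (1/2) × 0.04254 = 0.02127 mol
P(O2) = nRT/V = 0.02127 × 0.08314 × 357.65 / 1.10 = 0.5750 bar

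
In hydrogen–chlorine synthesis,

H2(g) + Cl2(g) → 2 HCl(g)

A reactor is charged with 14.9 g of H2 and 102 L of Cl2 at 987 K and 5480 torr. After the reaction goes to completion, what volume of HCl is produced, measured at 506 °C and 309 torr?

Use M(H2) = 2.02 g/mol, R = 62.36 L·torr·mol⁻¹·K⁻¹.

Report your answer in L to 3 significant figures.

2320 L

n(H2) = 14.9 / 2.02 = 7.376 mol
n(Cl2) = PV/RT = (5480 × 102) / (62.36 × 987) = 9.081 mol
For 7.376 mol H2, stoichiometry requires (1/1) × 7.376 = 7.376 mol Cl2; 9.081 mol is available, so H2 is limiting.
n(HCl) = (2/1) × 7.376 = 14.75 mol
V(HCl) = nRT/P = 14.75 × 62.36 × 779.15 / 309 = 2319 L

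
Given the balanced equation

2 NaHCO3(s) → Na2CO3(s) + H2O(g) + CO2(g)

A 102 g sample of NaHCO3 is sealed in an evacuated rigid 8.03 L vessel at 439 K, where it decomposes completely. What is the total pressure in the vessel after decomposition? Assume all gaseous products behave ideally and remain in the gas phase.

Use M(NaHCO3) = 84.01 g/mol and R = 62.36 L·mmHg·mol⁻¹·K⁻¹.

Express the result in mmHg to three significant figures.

4140 mmHg

n(NaHCO3) = 102 / 84.01 = 1.214 mol
n(gas produced) = (2/2) × 1.214 = 1.214 mol
P = nRT/V = 1.214 × 62.36 × 439 / 8.03 = 4139 mmHg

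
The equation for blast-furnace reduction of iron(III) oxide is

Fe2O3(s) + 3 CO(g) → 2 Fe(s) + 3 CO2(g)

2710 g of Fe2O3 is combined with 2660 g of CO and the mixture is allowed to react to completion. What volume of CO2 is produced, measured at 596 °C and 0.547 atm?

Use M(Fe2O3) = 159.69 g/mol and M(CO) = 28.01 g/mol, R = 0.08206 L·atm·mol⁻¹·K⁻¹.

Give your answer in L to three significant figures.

n(Fe2O3) = 2710 / 159.69 = 16.97 mol
n(CO) = 2660 / 28.01 = 94.97 mol
For 16.97 mol Fe2O3, stoichiometry requires (3/1) × 16.97 = 50.91 mol CO; 94.97 mol is available, so Fe2O3 is limiting.
n(CO2) = (3/1) × 16.97 = 50.91 mol
V(CO2) = nRT/P = 50.91 × 0.08206 × 869.15 / 0.547 = 6638 L

6640 L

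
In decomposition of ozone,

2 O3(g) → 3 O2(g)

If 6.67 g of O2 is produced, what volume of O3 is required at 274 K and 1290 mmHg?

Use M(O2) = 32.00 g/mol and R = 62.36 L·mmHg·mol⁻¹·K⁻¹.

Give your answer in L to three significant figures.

n(O2) = 6.670 / 32.00 = 0.2084 mol
n(O3) = (2/3) × 0.2084 = 0.1389 mol
V = nRT/P = 0.1389 × 62.36 × 274 / 1290 = 1.840 L

1.84 L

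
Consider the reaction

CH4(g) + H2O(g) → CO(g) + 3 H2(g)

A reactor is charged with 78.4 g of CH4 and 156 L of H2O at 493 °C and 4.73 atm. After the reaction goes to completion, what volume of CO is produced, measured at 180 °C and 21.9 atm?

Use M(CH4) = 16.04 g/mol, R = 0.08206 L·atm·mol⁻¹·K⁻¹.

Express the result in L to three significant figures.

n(CH4) = 78.4 / 16.04 = 4.888 mol
n(H2O) = PV/RT = (4.73 × 156) / (0.08206 × 766.15) = 11.74 mol
For 4.888 mol CH4, stoichiometry requires (1/1) × 4.888 = 4.888 mol H2O; 11.74 mol is available, so CH4 is limiting.
n(CO) = (1/1) × 4.888 = 4.888 mol
V(CO) = nRT/P = 4.888 × 0.08206 × 453.15 / 21.9 = 8.300 L

8.30 L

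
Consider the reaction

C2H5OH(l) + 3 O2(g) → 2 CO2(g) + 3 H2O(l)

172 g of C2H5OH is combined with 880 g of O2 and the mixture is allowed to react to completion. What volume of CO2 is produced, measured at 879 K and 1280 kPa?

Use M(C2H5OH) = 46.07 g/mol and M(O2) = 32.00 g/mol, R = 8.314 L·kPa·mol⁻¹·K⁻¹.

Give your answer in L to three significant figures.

42.6 L

n(C2H5OH) = 172 / 46.07 = 3.733 mol
n(O2) = 880 / 32.00 = 27.50 mol
For 3.733 mol C2H5OH, stoichiometry requires (3/1) × 3.733 = 11.20 mol O2; 27.50 mol is available, so C2H5OH is limiting.
n(CO2) = (2/1) × 3.733 = 7.466 mol
V(CO2) = nRT/P = 7.466 × 8.314 × 879 / 1280 = 42.63 L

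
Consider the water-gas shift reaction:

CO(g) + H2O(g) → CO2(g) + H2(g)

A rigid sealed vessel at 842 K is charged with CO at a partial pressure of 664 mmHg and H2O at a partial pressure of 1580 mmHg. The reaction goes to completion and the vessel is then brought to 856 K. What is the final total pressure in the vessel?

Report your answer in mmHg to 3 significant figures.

At constant V, partial pressures at 842 K are proportional to moles, so apply stoichiometry directly to pressures.
P(H2O) required for 664 mmHg of CO = (1/1) × 664 = 664.0 mmHg; available 1580 mmHg, so CO is limiting.
P(H2O) remaining = 1580 − (1/1) × 664 = 916.0 mmHg
P(gaseous products) = (1+1)/1 × 664 = 1328 mmHg
P_total at 842 K = 916.0 + 1328 = 2244 mmHg
Scaling to 856 K: P = 2244 × 856/842 = 2281 mmHg

2280 mmHg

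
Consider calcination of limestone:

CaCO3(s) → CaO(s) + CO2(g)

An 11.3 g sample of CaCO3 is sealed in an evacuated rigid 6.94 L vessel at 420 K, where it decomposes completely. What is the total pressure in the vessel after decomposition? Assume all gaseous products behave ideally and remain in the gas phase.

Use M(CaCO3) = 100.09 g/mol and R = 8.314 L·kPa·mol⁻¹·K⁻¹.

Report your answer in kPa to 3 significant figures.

56.8 kPa

n(CaCO3) = 11.3 / 100.09 = 0.1129 mol
n(gas produced) = (1/1) × 0.1129 = 0.1129 mol
P = nRT/V = 0.1129 × 8.314 × 420 / 6.94 = 56.81 kPa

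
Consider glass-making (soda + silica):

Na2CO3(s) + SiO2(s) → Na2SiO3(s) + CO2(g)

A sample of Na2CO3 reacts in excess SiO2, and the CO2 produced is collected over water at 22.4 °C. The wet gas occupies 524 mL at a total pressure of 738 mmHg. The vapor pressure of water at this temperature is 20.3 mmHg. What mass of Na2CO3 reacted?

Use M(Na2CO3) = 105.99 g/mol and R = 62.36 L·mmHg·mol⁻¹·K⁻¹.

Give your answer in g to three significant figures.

2.16 g

P(CO2) = 738 − 20.3 = 717.7 mmHg
n(CO2) = PV/RT = (717.7 × 0.5240) / (62.36 × 295.55) = 0.02041 mol
n(Na2CO3) = (1/1) × 0.02041 = 0.02041 mol
m(Na2CO3) = 0.02041 × 105.99 = 2.163 g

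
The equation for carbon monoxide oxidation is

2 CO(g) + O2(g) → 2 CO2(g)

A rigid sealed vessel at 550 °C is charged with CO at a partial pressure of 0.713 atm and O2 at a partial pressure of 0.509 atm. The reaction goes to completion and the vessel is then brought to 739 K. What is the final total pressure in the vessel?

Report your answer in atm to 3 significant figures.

Because the vessel is rigid and T is held at 550 °C, work the stoichiometry in partial pressures (P_i = n_iRT/V).
P(O2) required for 0.713 atm of CO = (1/2) × 0.713 = 0.3565 atm; available 0.509 atm, so CO is limiting.
P(O2) remaining = 0.509 − (1/2) × 0.713 = 0.1525 atm
P(gaseous products) = (2)/2 × 0.713 = 0.7130 atm
P_total at 550 °C = 0.1525 + 0.7130 = 0.8655 atm
Scaling to 739 K: P = 0.8655 × 739/823.15 = 0.7770 atm

0.777 atm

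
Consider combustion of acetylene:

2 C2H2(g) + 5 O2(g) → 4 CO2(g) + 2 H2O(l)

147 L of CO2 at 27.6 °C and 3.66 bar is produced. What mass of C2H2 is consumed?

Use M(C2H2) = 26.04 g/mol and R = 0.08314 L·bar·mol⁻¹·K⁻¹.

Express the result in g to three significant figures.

280 g

n(CO2) = PV/RT = (3.66 × 147) / (0.08314 × 300.75) = 21.52 mol
n(C2H2) = (2/4) × 21.52 = 10.76 mol
m(C2H2) = 10.76 × 26.04 = 280.2 g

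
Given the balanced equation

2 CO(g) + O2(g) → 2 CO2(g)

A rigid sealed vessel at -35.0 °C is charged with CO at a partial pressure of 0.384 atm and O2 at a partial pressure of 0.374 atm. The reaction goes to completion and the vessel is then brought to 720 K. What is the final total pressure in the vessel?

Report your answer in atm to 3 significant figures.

1.71 atm

Because the vessel is rigid and T is held at -35.0 °C, work the stoichiometry in partial pressures (P_i = n_iRT/V).
P(O2) required for 0.384 atm of CO = (1/2) × 0.384 = 0.1920 atm; available 0.374 atm, so CO is limiting.
P(O2) remaining = 0.374 − (1/2) × 0.384 = 0.1820 atm
P(gaseous products) = (2)/2 × 0.384 = 0.3840 atm
P_total at -35.0 °C = 0.1820 + 0.3840 = 0.5660 atm
Scaling to 720 K: P = 0.5660 × 720/238.15 = 1.711 atm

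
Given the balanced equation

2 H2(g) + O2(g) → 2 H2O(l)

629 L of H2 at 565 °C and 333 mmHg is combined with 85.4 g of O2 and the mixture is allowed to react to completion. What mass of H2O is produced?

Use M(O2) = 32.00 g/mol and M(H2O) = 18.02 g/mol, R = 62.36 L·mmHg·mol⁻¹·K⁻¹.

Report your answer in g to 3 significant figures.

72.2 g

n(H2) = PV/RT = (333 × 629) / (62.36 × 838.15) = 4.007 mol
n(O2) = 85.4 / 32.00 = 2.669 mol
For 4.007 mol H2, stoichiometry requires (1/2) × 4.007 = 2.003 mol O2; 2.669 mol is available, so H2 is limiting.
n(H2O) = (2/2) × 4.007 = 4.007 mol
m(H2O) = 4.007 × 18.02 = 72.21 g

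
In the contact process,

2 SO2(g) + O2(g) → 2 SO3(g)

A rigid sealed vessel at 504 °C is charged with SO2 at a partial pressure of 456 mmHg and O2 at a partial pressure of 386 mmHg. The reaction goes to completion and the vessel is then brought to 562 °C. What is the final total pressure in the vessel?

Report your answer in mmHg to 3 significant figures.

660 mmHg

Because the vessel is rigid and T is held at 504 °C, work the stoichiometry in partial pressures (P_i = n_iRT/V).
P(O2) required for 456 mmHg of SO2 = (1/2) × 456 = 228.0 mmHg; available 386 mmHg, so SO2 is limiting.
P(O2) remaining = 386 − (1/2) × 456 = 158.0 mmHg
P(gaseous products) = (2)/2 × 456 = 456.0 mmHg
P_total at 504 °C = 158.0 + 456.0 = 614.0 mmHg
Scaling to 562 °C: P = 614.0 × 835.15/777.15 = 659.8 mmHg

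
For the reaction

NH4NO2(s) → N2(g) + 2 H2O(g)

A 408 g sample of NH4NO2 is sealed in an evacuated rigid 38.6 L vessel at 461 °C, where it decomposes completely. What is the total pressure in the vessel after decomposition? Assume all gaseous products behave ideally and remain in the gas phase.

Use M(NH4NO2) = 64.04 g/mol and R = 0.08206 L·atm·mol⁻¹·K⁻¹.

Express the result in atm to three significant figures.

n(NH4NO2) = 408 / 64.04 = 6.371 mol
n(gas produced) = (3/1) × 6.371 = 19.11 mol
P = nRT/V = 19.11 × 0.08206 × 734.15 / 38.6 = 29.83 atm

29.8 atm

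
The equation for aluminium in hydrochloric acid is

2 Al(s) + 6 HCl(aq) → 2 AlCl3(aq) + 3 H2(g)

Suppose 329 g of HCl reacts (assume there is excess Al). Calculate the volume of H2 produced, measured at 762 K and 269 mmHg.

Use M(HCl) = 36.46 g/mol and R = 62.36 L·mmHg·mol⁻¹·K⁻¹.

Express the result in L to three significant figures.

797 L

n(HCl) = 329.0 / 36.46 = 9.024 mol
n(H2) = (3/6) × 9.024 = 4.512 mol
V = nRT/P = 4.512 × 62.36 × 762 / 269 = 797.0 L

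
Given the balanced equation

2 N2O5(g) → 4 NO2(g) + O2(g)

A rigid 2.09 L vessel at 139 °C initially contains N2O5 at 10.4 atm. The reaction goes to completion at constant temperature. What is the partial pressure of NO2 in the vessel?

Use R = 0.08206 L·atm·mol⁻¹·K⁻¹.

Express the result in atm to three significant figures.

n(N2O5)₀ = PV/RT = (10.4 × 2.09) / (0.08206 × 412.15) = 0.6427 mol
n(NO2) = (4/2) × 0.6427 = 1.285 mol
P(NO2) = nRT/V = 1.285 × 0.08206 × 412.15 / 2.09 = 20.79 atm

20.8 atm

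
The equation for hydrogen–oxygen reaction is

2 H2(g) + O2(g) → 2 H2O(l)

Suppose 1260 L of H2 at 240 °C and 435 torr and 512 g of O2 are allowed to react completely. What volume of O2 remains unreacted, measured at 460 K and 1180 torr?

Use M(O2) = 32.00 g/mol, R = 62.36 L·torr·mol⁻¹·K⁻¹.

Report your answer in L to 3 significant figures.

n(H2) = PV/RT = (435 × 1260) / (62.36 × 513.15) = 17.13 mol
n(O2) = 512 / 32.00 = 16.00 mol
For 17.13 mol H2, stoichiometry requires (1/2) × 17.13 = 8.565 mol O2; 16.00 mol is available, so H2 is limiting.
n(O2) consumed = (1/2) × 17.13 = 8.565 mol; remaining = 16.00 − 8.565 = 7.435 mol
V(O2) = nRT/P = 7.435 × 62.36 × 460 / 1180 = 180.7 L

181 L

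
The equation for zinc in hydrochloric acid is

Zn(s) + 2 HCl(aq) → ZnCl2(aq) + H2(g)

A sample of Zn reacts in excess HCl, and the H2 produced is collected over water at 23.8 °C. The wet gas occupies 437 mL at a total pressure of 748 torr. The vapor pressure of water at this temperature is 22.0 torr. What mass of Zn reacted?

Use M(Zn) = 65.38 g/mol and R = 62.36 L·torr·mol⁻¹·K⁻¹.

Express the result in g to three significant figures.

1.12 g

P(H2) = 748 − 22.0 = 726.0 torr
n(H2) = PV/RT = (726.0 × 0.4370) / (62.36 × 296.95) = 0.01713 mol
n(Zn) = (1/1) × 0.01713 = 0.01713 mol
m(Zn) = 0.01713 × 65.38 = 1.120 g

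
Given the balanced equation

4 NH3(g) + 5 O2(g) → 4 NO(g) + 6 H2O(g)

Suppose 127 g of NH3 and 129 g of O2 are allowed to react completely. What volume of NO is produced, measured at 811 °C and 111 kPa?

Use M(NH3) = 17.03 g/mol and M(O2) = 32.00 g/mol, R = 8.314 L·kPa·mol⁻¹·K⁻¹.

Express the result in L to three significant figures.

n(NH3) = 127 / 17.03 = 7.457 mol
n(O2) = 129 / 32.00 = 4.031 mol
For 7.457 mol NH3, stoichiometry requires (5/4) × 7.457 = 9.321 mol O2; 4.031 mol is available, so O2 is limiting.
n(NO) = (4/5) × 4.031 = 3.225 mol
V(NO) = nRT/P = 3.225 × 8.314 × 1084.15 / 111 = 261.9 L

262 L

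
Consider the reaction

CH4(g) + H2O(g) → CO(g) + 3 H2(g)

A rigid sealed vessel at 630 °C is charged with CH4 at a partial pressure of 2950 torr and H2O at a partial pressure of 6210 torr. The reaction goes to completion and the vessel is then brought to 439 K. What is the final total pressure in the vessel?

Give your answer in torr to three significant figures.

7320 torr

With V and T fixed, P_i ∝ n_i, so the mole ratios apply directly to partial pressures at 630 °C.
P(H2O) required for 2950 torr of CH4 = (1/1) × 2950 = 2950 torr; available 6210 torr, so CH4 is limiting.
P(H2O) remaining = 6210 − (1/1) × 2950 = 3260 torr
P(gaseous products) = (1+3)/1 × 2950 = 11800 torr
P_total at 630 °C = 3260 + 11800 = 15060 torr
Scaling to 439 K: P = 15060 × 439/903.15 = 7320 torr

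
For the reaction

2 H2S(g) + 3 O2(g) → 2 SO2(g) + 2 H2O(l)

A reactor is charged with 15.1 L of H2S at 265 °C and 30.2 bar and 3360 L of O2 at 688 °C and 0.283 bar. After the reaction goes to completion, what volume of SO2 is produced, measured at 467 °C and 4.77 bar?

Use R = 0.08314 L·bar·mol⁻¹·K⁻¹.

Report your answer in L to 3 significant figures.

n(H2S) = PV/RT = (30.2 × 15.1) / (0.08314 × 538.15) = 10.19 mol
n(O2) = PV/RT = (0.283 × 3360) / (0.08314 × 961.15) = 11.90 mol
For 10.19 mol H2S, stoichiometry requires (3/2) × 10.19 = 15.29 mol O2; 11.90 mol is available, so O2 is limiting.
n(SO2) = (2/3) × 11.90 = 7.933 mol
V(SO2) = nRT/P = 7.933 × 0.08314 × 740.15 / 4.77 = 102.3 L

102 L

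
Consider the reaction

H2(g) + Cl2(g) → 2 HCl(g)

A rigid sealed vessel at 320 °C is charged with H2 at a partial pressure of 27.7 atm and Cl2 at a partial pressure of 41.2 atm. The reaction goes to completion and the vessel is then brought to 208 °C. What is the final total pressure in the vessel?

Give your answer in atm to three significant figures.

With V and T fixed, P_i ∝ n_i, so the mole ratios apply directly to partial pressures at 320 °C.
P(Cl2) required for 27.7 atm of H2 = (1/1) × 27.7 = 27.70 atm; available 41.2 atm, so H2 is limiting.
P(Cl2) remaining = 41.2 − (1/1) × 27.7 = 13.50 atm
P(gaseous products) = (2)/1 × 27.7 = 55.40 atm
P_total at 320 °C = 13.50 + 55.40 = 68.90 atm
Scaling to 208 °C: P = 68.90 × 481.15/593.15 = 55.89 atm

55.9 atm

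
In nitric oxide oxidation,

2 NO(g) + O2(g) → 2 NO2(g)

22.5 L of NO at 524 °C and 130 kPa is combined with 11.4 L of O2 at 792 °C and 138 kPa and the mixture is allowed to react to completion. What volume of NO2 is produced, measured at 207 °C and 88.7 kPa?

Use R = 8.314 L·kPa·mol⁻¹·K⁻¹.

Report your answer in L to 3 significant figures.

n(NO) = PV/RT = (130 × 22.5) / (8.314 × 797.15) = 0.4413 mol
n(O2) = PV/RT = (138 × 11.4) / (8.314 × 1065.15) = 0.1776 mol
For 0.4413 mol NO, stoichiometry requires (1/2) × 0.4413 = 0.2207 mol O2; 0.1776 mol is available, so O2 is limiting.
n(NO2) = (2/1) × 0.1776 = 0.3552 mol
V(NO2) = nRT/P = 0.3552 × 8.314 × 480.15 / 88.7 = 15.99 L

16.0 L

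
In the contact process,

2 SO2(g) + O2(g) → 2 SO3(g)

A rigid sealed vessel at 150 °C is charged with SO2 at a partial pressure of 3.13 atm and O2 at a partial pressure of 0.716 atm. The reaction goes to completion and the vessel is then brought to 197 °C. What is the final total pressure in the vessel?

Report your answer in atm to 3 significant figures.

3.48 atm

Because the vessel is rigid and T is held at 150 °C, work the stoichiometry in partial pressures (P_i = n_iRT/V).
P(O2) required for 3.13 atm of SO2 = (1/2) × 3.13 = 1.565 atm; available 0.716 atm, so O2 is limiting.
P(SO2) remaining = 3.13 − (2/1) × 0.716 = 1.698 atm
P(gaseous products) = (2)/1 × 0.716 = 1.432 atm
P_total at 150 °C = 1.698 + 1.432 = 3.130 atm
Scaling to 197 °C: P = 3.130 × 470.15/423.15 = 3.478 atm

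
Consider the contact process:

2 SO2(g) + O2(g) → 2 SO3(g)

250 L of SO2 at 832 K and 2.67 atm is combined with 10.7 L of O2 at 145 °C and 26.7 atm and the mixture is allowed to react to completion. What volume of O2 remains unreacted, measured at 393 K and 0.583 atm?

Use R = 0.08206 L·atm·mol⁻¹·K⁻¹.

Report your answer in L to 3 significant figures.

n(SO2) = PV/RT = (2.67 × 250) / (0.08206 × 832) = 9.777 mol
n(O2) = PV/RT = (26.7 × 10.7) / (0.08206 × 418.15) = 8.326 mol
For 9.777 mol SO2, stoichiometry requires (1/2) × 9.777 = 4.888 mol O2; 8.326 mol is available, so SO2 is limiting.
n(O2) consumed = (1/2) × 9.777 = 4.888 mol; remaining = 8.326 − 4.888 = 3.438 mol
V(O2) = nRT/P = 3.438 × 0.08206 × 393 / 0.583 = 190.2 L

190 L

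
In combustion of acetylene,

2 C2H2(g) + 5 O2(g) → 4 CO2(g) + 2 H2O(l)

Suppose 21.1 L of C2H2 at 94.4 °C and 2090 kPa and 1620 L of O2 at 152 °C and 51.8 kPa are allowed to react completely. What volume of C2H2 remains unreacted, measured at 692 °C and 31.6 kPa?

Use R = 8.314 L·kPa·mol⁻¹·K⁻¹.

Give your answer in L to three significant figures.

n(C2H2) = PV/RT = (2090 × 21.1) / (8.314 × 367.55) = 14.43 mol
n(O2) = PV/RT = (51.8 × 1620) / (8.314 × 425.15) = 23.74 mol
For 14.43 mol C2H2, stoichiometry requires (5/2) × 14.43 = 36.08 mol O2; 23.74 mol is available, so O2 is limiting.
n(C2H2) consumed = (2/5) × 23.74 = 9.496 mol; remaining = 14.43 − 9.496 = 4.934 mol
V(C2H2) = nRT/P = 4.934 × 8.314 × 965.15 / 31.6 = 1253 L

1250 L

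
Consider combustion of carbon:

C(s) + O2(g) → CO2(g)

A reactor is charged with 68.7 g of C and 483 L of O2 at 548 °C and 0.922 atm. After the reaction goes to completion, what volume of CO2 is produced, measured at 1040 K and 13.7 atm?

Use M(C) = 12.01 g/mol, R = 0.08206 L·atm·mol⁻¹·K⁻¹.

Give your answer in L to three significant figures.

n(C) = 68.7 / 12.01 = 5.720 mol
n(O2) = PV/RT = (0.922 × 483) / (0.08206 × 821.15) = 6.609 mol
For 5.720 mol C, stoichiometry requires (1/1) × 5.720 = 5.720 mol O2; 6.609 mol is available, so C is limiting.
n(CO2) = (1/1) × 5.720 = 5.720 mol
V(CO2) = nRT/P = 5.720 × 0.08206 × 1040 / 13.7 = 35.63 L

35.6 L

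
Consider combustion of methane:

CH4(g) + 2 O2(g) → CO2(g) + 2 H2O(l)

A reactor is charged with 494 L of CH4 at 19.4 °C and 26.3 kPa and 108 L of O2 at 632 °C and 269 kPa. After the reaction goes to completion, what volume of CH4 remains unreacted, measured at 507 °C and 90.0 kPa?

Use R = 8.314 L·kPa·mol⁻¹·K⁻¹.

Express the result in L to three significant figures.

n(CH4) = PV/RT = (26.3 × 494) / (8.314 × 292.55) = 5.342 mol
n(O2) = PV/RT = (269 × 108) / (8.314 × 905.15) = 3.861 mol
For 5.342 mol CH4, stoichiometry requires (2/1) × 5.342 = 10.68 mol O2; 3.861 mol is available, so O2 is limiting.
n(CH4) consumed = (1/2) × 3.861 = 1.931 mol; remaining = 5.342 − 1.931 = 3.411 mol
V(CH4) = nRT/P = 3.411 × 8.314 × 780.15 / 90.0 = 245.8 L

246 L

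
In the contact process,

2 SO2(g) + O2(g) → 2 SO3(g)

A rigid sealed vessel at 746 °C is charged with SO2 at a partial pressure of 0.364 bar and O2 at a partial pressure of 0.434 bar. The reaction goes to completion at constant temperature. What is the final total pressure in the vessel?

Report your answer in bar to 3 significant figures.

Because the vessel is rigid and T is held at 746 °C, work the stoichiometry in partial pressures (P_i = n_iRT/V).
P(O2) required for 0.364 bar of SO2 = (1/2) × 0.364 = 0.1820 bar; available 0.434 bar, so SO2 is limiting.
P(O2) remaining = 0.434 − (1/2) × 0.364 = 0.2520 bar
P(gaseous products) = (2)/2 × 0.364 = 0.3640 bar
P_total at 746 °C = 0.2520 + 0.3640 = 0.6160 bar

0.616 bar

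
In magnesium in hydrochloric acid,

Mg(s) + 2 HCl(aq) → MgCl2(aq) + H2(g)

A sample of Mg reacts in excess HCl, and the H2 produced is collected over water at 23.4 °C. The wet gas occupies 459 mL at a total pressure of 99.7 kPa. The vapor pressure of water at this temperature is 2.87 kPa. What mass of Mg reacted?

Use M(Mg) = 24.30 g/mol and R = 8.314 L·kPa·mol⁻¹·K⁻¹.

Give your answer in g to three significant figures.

P(H2) = 99.7 − 2.87 = 96.83 kPa
n(H2) = PV/RT = (96.83 × 0.4590) / (8.314 × 296.55) = 0.01803 mol
n(Mg) = (1/1) × 0.01803 = 0.01803 mol
m(Mg) = 0.01803 × 24.30 = 0.4381 g

0.438 g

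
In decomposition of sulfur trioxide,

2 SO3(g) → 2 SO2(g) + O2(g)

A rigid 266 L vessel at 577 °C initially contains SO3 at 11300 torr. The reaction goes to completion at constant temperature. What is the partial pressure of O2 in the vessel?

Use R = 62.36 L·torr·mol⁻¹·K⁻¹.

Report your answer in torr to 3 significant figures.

n(SO3)₀ = PV/RT = (11300 × 266) / (62.36 × 850.15) = 56.70 mol
n(O2) = (1/2) × 56.70 = 28.35 mol
P(O2) = nRT/V = 28.35 × 62.36 × 850.15 / 266 = 5650 torr

5650 torr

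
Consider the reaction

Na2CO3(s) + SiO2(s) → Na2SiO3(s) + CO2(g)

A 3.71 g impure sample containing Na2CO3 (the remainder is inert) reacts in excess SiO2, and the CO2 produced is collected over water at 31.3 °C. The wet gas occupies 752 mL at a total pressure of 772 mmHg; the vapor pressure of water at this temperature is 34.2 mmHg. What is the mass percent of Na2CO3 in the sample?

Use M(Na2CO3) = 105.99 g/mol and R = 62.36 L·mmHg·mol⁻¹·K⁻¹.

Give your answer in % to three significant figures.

83.5 %

P(CO2) = 772 − 34.2 = 737.8 mmHg
n(CO2) = PV/RT = (737.8 × 0.7520) / (62.36 × 304.45) = 0.02922 mol
n(Na2CO3) = (1/1) × 0.02922 = 0.02922 mol
m(Na2CO3) = 0.02922 × 105.99 = 3.097 g
%Na2CO3 = 3.097 / 3.71 × 100 = 83.48%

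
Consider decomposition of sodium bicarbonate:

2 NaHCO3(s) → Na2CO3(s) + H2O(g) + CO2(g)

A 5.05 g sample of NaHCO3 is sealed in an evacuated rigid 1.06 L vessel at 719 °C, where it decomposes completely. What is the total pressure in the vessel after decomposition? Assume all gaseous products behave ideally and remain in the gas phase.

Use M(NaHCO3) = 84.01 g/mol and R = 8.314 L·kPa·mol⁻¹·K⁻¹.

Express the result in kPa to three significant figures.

n(NaHCO3) = 5.05 / 84.01 = 0.06011 mol
n(gas produced) = (2/2) × 0.06011 = 0.06011 mol
P = nRT/V = 0.06011 × 8.314 × 992.15 / 1.06 = 467.8 kPa

468 kPa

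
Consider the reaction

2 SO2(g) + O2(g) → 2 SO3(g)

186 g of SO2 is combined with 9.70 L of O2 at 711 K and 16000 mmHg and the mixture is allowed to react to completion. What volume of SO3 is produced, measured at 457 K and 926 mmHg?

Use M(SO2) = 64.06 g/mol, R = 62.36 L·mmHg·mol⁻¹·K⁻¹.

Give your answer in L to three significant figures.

89.4 L

n(SO2) = 186 / 64.06 = 2.904 mol
n(O2) = PV/RT = (16000 × 9.70) / (62.36 × 711) = 3.500 mol
For 2.904 mol SO2, stoichiometry requires (1/2) × 2.904 = 1.452 mol O2; 3.500 mol is available, so SO2 is limiting.
n(SO3) = (2/2) × 2.904 = 2.904 mol
V(SO3) = nRT/P = 2.904 × 62.36 × 457 / 926 = 89.37 L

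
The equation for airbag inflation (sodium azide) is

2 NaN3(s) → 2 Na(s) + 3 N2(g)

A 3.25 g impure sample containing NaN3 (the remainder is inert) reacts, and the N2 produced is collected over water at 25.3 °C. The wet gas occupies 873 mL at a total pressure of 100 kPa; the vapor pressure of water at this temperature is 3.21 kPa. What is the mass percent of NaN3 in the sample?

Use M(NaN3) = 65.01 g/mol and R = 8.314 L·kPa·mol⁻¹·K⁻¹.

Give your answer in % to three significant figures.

45.4 %

P(N2) = 100 − 3.21 = 96.79 kPa
n(N2) = PV/RT = (96.79 × 0.8730) / (8.314 × 298.45) = 0.03405 mol
n(NaN3) = (2/3) × 0.03405 = 0.02270 mol
m(NaN3) = 0.02270 × 65.01 = 1.476 g
%NaN3 = 1.476 / 3.25 × 100 = 45.42%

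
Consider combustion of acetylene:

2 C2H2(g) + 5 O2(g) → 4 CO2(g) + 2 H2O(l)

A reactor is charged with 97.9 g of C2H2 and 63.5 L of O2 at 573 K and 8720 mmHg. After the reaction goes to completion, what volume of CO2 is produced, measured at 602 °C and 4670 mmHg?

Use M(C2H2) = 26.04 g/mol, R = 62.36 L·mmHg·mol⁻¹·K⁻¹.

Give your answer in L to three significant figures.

n(C2H2) = 97.9 / 26.04 = 3.760 mol
n(O2) = PV/RT = (8720 × 63.5) / (62.36 × 573) = 15.50 mol
For 3.760 mol C2H2, stoichiometry requires (5/2) × 3.760 = 9.400 mol O2; 15.50 mol is available, so C2H2 is limiting.
n(CO2) = (4/2) × 3.760 = 7.520 mol
V(CO2) = nRT/P = 7.520 × 62.36 × 875.15 / 4670 = 87.88 L

87.9 L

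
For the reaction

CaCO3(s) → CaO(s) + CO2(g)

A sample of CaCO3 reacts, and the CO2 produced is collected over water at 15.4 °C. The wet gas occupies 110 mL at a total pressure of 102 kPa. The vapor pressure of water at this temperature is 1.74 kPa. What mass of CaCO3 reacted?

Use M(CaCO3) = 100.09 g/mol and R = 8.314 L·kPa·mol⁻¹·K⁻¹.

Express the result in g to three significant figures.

0.460 g

P(CO2) = 102 − 1.74 = 100.3 kPa
n(CO2) = PV/RT = (100.3 × 0.1100) / (8.314 × 288.55) = 0.004599 mol
n(CaCO3) = (1/1) × 0.004599 = 0.004599 mol
m(CaCO3) = 0.004599 × 100.09 = 0.4603 g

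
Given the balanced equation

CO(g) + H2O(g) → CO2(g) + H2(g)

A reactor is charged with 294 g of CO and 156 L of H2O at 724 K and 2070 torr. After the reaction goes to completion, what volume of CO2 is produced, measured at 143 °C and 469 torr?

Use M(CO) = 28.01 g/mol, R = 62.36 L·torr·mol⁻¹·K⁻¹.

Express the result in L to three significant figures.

n(CO) = 294 / 28.01 = 10.50 mol
n(H2O) = PV/RT = (2070 × 156) / (62.36 × 724) = 7.152 mol
For 10.50 mol CO, stoichiometry requires (1/1) × 10.50 = 10.50 mol H2O; 7.152 mol is available, so H2O is limiting.
n(CO2) = (1/1) × 7.152 = 7.152 mol
V(CO2) = nRT/P = 7.152 × 62.36 × 416.15 / 469 = 395.7 L

396 L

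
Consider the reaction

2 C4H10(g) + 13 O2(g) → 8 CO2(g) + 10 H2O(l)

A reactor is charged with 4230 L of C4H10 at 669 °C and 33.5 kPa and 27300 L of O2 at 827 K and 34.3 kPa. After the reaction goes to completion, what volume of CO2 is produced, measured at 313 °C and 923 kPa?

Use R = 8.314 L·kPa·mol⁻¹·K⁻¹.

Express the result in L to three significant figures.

n(C4H10) = PV/RT = (33.5 × 4230) / (8.314 × 942.15) = 18.09 mol
n(O2) = PV/RT = (34.3 × 27300) / (8.314 × 827) = 136.2 mol
For 18.09 mol C4H10, stoichiometry requires (13/2) × 18.09 = 117.6 mol O2; 136.2 mol is available, so C4H10 is limiting.
n(CO2) = (8/2) × 18.09 = 72.36 mol
V(CO2) = nRT/P = 72.36 × 8.314 × 586.15 / 923 = 382.0 L

382 L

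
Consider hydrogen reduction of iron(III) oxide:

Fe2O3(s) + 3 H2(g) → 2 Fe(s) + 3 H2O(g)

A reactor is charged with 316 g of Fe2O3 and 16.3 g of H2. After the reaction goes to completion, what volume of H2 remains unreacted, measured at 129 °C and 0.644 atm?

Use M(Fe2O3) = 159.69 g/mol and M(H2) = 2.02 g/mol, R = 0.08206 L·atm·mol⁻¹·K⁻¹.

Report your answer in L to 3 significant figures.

n(Fe2O3) = 316 / 159.69 = 1.979 mol
n(H2) = 16.3 / 2.02 = 8.069 mol
For 1.979 mol Fe2O3, stoichiometry requires (3/1) × 1.979 = 5.937 mol H2; 8.069 mol is available, so Fe2O3 is limiting.
n(H2) consumed = (3/1) × 1.979 = 5.937 mol; remaining = 8.069 − 5.937 = 2.132 mol
V(H2) = nRT/P = 2.132 × 0.08206 × 402.15 / 0.644 = 109.2 L

109 L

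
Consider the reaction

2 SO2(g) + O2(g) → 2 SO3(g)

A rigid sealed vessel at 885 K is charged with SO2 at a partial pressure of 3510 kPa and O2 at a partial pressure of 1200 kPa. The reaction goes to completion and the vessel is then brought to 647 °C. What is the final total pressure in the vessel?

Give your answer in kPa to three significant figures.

3650 kPa

With V and T fixed, P_i ∝ n_i, so the mole ratios apply directly to partial pressures at 885 K.
P(O2) required for 3510 kPa of SO2 = (1/2) × 3510 = 1755 kPa; available 1200 kPa, so O2 is limiting.
P(SO2) remaining = 3510 − (2/1) × 1200 = 1110 kPa
P(gaseous products) = (2)/1 × 1200 = 2400 kPa
P_total at 885 K = 1110 + 2400 = 3510 kPa
Scaling to 647 °C: P = 3510 × 920.15/885 = 3649 kPa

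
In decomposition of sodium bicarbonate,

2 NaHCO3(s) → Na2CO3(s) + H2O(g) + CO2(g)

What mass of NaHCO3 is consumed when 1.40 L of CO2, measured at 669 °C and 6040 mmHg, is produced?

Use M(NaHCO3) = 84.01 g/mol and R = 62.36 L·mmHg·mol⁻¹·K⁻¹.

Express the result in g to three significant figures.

n(CO2) = PV/RT = (6040 × 1.40) / (62.36 × 942.15) = 0.1439 mol
n(NaHCO3) = (2/1) × 0.1439 = 0.2878 mol
m(NaHCO3) = 0.2878 × 84.01 = 24.18 g

24.2 g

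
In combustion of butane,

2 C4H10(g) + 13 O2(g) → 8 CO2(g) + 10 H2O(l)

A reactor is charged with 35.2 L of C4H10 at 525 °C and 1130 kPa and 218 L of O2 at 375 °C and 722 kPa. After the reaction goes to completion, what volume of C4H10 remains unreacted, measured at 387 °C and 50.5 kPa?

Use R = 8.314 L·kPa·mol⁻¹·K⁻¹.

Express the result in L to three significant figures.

163 L

n(C4H10) = PV/RT = (1130 × 35.2) / (8.314 × 798.15) = 5.994 mol
n(O2) = PV/RT = (722 × 218) / (8.314 × 648.15) = 29.21 mol
For 5.994 mol C4H10, stoichiometry requires (13/2) × 5.994 = 38.96 mol O2; 29.21 mol is available, so O2 is limiting.
n(C4H10) consumed = (2/13) × 29.21 = 4.494 mol; remaining = 5.994 − 4.494 = 1.500 mol
V(C4H10) = nRT/P = 1.500 × 8.314 × 660.15 / 50.5 = 163.0 L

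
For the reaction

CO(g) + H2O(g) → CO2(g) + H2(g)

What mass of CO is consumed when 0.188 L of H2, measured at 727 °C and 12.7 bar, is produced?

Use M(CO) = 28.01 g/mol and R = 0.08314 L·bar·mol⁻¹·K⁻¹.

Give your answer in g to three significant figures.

0.804 g

n(H2) = PV/RT = (12.7 × 0.188) / (0.08314 × 1000.15) = 0.02871 mol
n(CO) = (1/1) × 0.02871 = 0.02871 mol
m(CO) = 0.02871 × 28.01 = 0.8042 g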